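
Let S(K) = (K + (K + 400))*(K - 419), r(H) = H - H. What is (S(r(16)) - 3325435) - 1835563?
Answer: -5328598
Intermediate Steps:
r(H) = 0
S(K) = (-419 + K)*(400 + 2*K) (S(K) = (K + (400 + K))*(-419 + K) = (400 + 2*K)*(-419 + K) = (-419 + K)*(400 + 2*K))
(S(r(16)) - 3325435) - 1835563 = ((-167600 - 438*0 + 2*0²) - 3325435) - 1835563 = ((-167600 + 0 + 2*0) - 3325435) - 1835563 = ((-167600 + 0 + 0) - 3325435) - 1835563 = (-167600 - 3325435) - 1835563 = -3493035 - 1835563 = -5328598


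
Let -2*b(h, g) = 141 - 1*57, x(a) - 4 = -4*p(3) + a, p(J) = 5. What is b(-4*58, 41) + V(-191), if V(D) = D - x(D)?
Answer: -26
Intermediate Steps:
x(a) = -16 + a (x(a) = 4 + (-4*5 + a) = 4 + (-20 + a) = -16 + a)
b(h, g) = -42 (b(h, g) = -(141 - 1*57)/2 = -(141 - 57)/2 = -1/2*84 = -42)
V(D) = 16 (V(D) = D - (-16 + D) = D + (16 - D) = 16)
b(-4*58, 41) + V(-191) = -42 + 16 = -26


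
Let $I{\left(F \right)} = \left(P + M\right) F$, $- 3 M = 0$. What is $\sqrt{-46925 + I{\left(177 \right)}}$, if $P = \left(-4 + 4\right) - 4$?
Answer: $i \sqrt{47633} \approx 218.25 i$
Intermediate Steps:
$M = 0$ ($M = \left(- \frac{1}{3}\right) 0 = 0$)
$P = -4$ ($P = 0 - 4 = -4$)
$I{\left(F \right)} = - 4 F$ ($I{\left(F \right)} = \left(-4 + 0\right) F = - 4 F$)
$\sqrt{-46925 + I{\left(177 \right)}} = \sqrt{-46925 - 708} = \sqrt{-47633} = i \sqrt{47633}$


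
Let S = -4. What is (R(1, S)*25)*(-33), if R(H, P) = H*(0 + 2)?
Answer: -1650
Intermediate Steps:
R(H, P) = 2*H (R(H, P) = H*2 = 2*H)
(R(1, S)*25)*(-33) = ((2*1)*25)*(-33) = (2*25)*(-33) = 50*(-33) = -1650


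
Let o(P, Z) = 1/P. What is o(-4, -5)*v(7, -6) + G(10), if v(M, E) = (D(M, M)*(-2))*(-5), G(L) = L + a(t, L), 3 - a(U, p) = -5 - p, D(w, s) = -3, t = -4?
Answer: 71/2 ≈ 35.500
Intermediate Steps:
a(U, p) = 8 + p (a(U, p) = 3 - (-5 - p) = 3 + (5 + p) = 8 + p)
G(L) = 8 + 2*L (G(L) = L + (8 + L) = 8 + 2*L)
v(M, E) = -30 (v(M, E) = -3*(-2)*(-5) = 6*(-5) = -30)
o(-4, -5)*v(7, -6) + G(10) = -30/(-4) + (8 + 2*10) = -¼*(-30) + (8 + 20) = 15/2 + 28 = 71/2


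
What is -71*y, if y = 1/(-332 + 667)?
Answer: -71/335 ≈ -0.21194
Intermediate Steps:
y = 1/335 ≈ 0.0029851
-71*y = -71*1/335 = -71/335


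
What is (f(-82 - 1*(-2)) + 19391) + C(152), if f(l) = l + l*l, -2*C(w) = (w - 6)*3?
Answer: 25492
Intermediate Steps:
C(w) = 9 - 3*w/2 (C(w) = -(w - 6)*3/2 = -(-6 + w)*3/2 = -(-18 + 3*w)/2 = 9 - 3*w/2)
f(l) = l + l**2
(f(-82 - 1*(-2)) + 19391) + C(152) = ((-82 - 1*(-2))*(1 + (-82 - 1*(-2))) + 19391) + (9 - 3/2*152) = ((-82 + 2)*(1 + (-82 + 2)) + 19391) + (9 - 228) = (-80*(1 - 80) + 19391) - 219 = (-80*(-79) + 19391) - 219 = (6320 + 19391) - 219 = 25711 - 219 = 25492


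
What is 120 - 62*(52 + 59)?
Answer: -6762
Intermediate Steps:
120 - 62*(52 + 59) = 120 - 62*111 = 120 - 6882 = -6762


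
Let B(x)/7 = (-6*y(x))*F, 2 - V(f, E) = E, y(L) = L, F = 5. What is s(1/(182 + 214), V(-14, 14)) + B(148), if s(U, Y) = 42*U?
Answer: -2051273/66 ≈ -31080.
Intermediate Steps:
V(f, E) = 2 - E
B(x) = -210*x (B(x) = 7*(-6*x*5) = 7*(-30*x) = -210*x)
s(1/(182 + 214), V(-14, 14)) + B(148) = 42/(182 + 214) - 210*148 = 42/396 - 31080 = 42*(1/396) - 31080 = 7/66 - 31080 = -2051273/66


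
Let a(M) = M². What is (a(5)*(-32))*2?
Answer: -1600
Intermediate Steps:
(a(5)*(-32))*2 = (5²*(-32))*2 = (25*(-32))*2 = -800*2 = -1600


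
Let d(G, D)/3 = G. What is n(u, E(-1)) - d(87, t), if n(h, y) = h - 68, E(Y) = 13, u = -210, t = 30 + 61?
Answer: -539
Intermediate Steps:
t = 91
d(G, D) = 3*G
n(h, y) = -68 + h
n(u, E(-1)) - d(87, t) = (-68 - 210) - 3*87 = -278 - 1*261 = -278 - 261 = -539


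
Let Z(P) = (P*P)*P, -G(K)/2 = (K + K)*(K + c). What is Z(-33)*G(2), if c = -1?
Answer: 287496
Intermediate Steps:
G(K) = -4*K*(-1 + K) (G(K) = -2*(K + K)*(K - 1) = -2*2*K*(-1 + K) = -4*K*(-1 + K))
Z(P) = P³ (Z(P) = P²*P = P³)
Z(-33)*G(2) = (-33)³*(4*2*(1 - 1*2)) = -143748*2*(1 - 2) = -143748*2*(-1) = -35937*(-8) = 287496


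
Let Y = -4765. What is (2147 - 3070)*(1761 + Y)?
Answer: 2772692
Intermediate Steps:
(2147 - 3070)*(1761 + Y) = (2147 - 3070)*(1761 - 4765) = -923*(-3004) = 2772692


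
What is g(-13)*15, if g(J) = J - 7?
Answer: -300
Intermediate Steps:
g(J) = -7 + J
g(-13)*15 = (-7 - 13)*15 = -20*15 = -300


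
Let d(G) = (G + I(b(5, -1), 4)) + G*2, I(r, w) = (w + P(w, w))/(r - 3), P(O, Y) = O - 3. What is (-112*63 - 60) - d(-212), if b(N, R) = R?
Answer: -25915/4 ≈ -6478.8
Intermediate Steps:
P(O, Y) = -3 + O
I(r, w) = (-3 + 2*w)/(-3 + r) (I(r, w) = (w + (-3 + w))/(r - 3) = (-3 + 2*w)/(-3 + r))
d(G) = -5/4 + 3*G (d(G) = (G + (-3 + 2*4)/(-3 - 1)) + G*2 = (G + (-3 + 8)/(-4)) + 2*G = (G - 1/4*5) + 2*G = (G - 5/4) + 2*G = (-5/4 + G) + 2*G = -5/4 + 3*G)
(-112*63 - 60) - d(-212) = (-112*63 - 60) - (-5/4 + 3*(-212)) = (-7056 - 60) - (-5/4 - 636) = -7116 - 1*(-2549/4) = -7116 + 2549/4 = -25915/4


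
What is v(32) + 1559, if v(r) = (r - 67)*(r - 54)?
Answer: 2329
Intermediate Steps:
v(r) = (-67 + r)*(-54 + r)
v(32) + 1559 = (3618 + 32² - 121*32) + 1559 = (3618 + 1024 - 3872) + 1559 = 770 + 1559 = 2329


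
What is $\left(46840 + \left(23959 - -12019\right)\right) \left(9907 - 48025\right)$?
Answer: $-3156856524$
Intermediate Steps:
$\left(46840 + \left(23959 - -12019\right)\right) \left(9907 - 48025\right) = \left(46840 + \left(23959 + 12019\right)\right) \left(-38118\right) = \left(46840 + 35978\right) \left(-38118\right) = 82818 \left(-38118\right) = -3156856524$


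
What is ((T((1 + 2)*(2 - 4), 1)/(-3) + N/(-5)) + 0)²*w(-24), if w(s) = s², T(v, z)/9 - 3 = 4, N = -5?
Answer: 230400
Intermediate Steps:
T(v, z) = 63 (T(v, z) = 27 + 9*4 = 27 + 36 = 63)
((T((1 + 2)*(2 - 4), 1)/(-3) + N/(-5)) + 0)²*w(-24) = ((63/(-3) - 5/(-5)) + 0)²*(-24)² = ((63*(-⅓) - 5*(-⅕)) + 0)²*576 = ((-21 + 1) + 0)²*576 = (-20 + 0)²*576 = (-20)²*576 = 400*576 = 230400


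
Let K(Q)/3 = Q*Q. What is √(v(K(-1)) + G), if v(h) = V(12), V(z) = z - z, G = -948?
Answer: 2*I*√237 ≈ 30.79*I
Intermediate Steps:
K(Q) = 3*Q² (K(Q) = 3*(Q*Q) = 3*Q²)
V(z) = 0
v(h) = 0
√(v(K(-1)) + G) = √(0 - 948) = √(-948) = 2*I*√237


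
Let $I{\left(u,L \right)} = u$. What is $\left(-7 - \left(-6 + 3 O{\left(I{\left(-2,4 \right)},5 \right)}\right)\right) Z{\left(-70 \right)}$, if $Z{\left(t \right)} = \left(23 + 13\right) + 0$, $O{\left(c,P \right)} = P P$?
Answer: $-2736$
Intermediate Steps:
$O{\left(c,P \right)} = P^{2}$
$Z{\left(t \right)} = 36$ ($Z{\left(t \right)} = 36 + 0 = 36$)
$\left(-7 - \left(-6 + 3 O{\left(I{\left(-2,4 \right)},5 \right)}\right)\right) Z{\left(-70 \right)} = \left(-7 + \left(6 - 3 \cdot 5^{2}\right)\right) 36 = \left(-7 + \left(6 - 75\right)\right) 36 = \left(-7 - 69\right) 36 = \left(-76\right) 36 = -2736$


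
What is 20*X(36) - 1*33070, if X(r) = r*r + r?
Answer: -6430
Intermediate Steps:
X(r) = r + r² (X(r) = r² + r = r + r²)
20*X(36) - 1*33070 = 20*(36*(1 + 36)) - 1*33070 = 20*(36*37) - 33070 = 20*1332 - 33070 = 26640 - 33070 = -6430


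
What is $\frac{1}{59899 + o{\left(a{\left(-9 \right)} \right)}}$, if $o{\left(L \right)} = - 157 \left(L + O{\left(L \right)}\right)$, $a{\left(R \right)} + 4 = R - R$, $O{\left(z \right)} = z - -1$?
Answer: $\frac{1}{60998} \approx 1.6394 \cdot 10^{-5}$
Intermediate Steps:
$O{\left(z \right)} = 1 + z$ ($O{\left(z \right)} = z + 1 = 1 + z$)
$a{\left(R \right)} = -4$ ($a{\left(R \right)} = -4 + \left(R - R\right) = -4 + 0 = -4$)
$o{\left(L \right)} = -157 - 314 L$ ($o{\left(L \right)} = - 157 \left(L + \left(1 + L\right)\right) = - 157 \left(1 + 2 L\right) = -157 - 314 L$)
$\frac{1}{59899 + o{\left(a{\left(-9 \right)} \right)}} = \frac{1}{59899 - -1099} = \frac{1}{59899 + \left(-157 + 1256\right)} = \frac{1}{59899 + 1099} = \frac{1}{60998}$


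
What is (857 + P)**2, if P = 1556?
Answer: 5822569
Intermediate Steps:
(857 + P)**2 = (857 + 1556)**2 = 2413**2 = 5822569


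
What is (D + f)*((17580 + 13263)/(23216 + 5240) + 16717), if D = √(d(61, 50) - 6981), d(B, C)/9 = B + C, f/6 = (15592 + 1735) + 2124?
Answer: 27760260727635/14228 + 475729795*I*√5982/28456 ≈ 1.9511e+9 + 1.293e+6*I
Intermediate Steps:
f = 116706 (f = 6*((15592 + 1735) + 2124) = 6*(17327 + 2124) = 6*19451 = 116706)
d(B, C) = 9*B + 9*C (d(B, C) = 9*(B + C) = 9*B + 9*C)
D = I*√5982 (D = √((9*61 + 9*50) - 6981) = √((549 + 450) - 6981) = √(999 - 6981) = √(-5982) = I*√5982 ≈ 77.343*I)
(D + f)*((17580 + 13263)/(23216 + 5240) + 16717) = (I*√5982 + 116706)*((17580 + 13263)/(23216 + 5240) + 16717) = (116706 + I*√5982)*(30843/28456 + 16717) = (116706 + I*√5982)*(475729795/28456) = 27760260727635/14228 + 475729795*I*√5982/28456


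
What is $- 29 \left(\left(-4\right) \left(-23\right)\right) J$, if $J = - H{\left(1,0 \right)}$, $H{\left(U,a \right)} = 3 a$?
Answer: $0$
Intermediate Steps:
$J = 0$ ($J = - 3 \cdot 0 = \left(-1\right) 0 = 0$)
$- 29 \left(\left(-4\right) \left(-23\right)\right) J = - 29 \left(\left(-4\right) \left(-23\right)\right) 0 = \left(-29\right) 92 \cdot 0 = \left(-2668\right) 0 = 0$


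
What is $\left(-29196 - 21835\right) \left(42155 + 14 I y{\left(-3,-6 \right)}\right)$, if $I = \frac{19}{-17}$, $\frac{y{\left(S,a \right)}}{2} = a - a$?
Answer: $-2151211805$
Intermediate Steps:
$y{\left(S,a \right)} = 0$ ($y{\left(S,a \right)} = 2 \left(a - a\right) = 2 \cdot 0 = 0$)
$I = - \frac{19}{17}$ ($I = 19 \left(- \frac{1}{17}\right) = - \frac{19}{17} \approx -1.1176$)
$\left(-29196 - 21835\right) \left(42155 + 14 I y{\left(-3,-6 \right)}\right) = \left(-29196 - 21835\right) \left(42155 + 14 \left(- \frac{19}{17}\right) 0\right) = - 51031 \left(42155 - 0\right) = - 51031 \left(42155 + 0\right) = \left(-51031\right) 42155 = -2151211805$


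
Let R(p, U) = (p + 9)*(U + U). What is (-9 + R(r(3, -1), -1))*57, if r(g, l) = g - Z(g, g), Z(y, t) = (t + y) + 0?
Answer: -1197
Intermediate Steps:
Z(y, t) = t + y
r(g, l) = -g (r(g, l) = g - (g + g) = g - 2*g = -g)
R(p, U) = 2*U*(9 + p) (R(p, U) = (9 + p)*(2*U) = 2*U*(9 + p))
(-9 + R(r(3, -1), -1))*57 = (-9 + 2*(-1)*(9 - 1*3))*57 = (-9 + 2*(-1)*(9 - 3))*57 = (-9 + 2*(-1)*6)*57 = (-9 - 12)*57 = -21*57 = -1197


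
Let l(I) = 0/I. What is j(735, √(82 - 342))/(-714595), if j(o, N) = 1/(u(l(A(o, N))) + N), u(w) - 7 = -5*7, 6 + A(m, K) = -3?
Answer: 1/26644185 + I*√65/373018590 ≈ 3.7532e-8 + 2.1614e-8*I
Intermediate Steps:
A(m, K) = -9 (A(m, K) = -6 - 3 = -9)
l(I) = 0
u(w) = -28 (u(w) = 7 - 5*7 = 7 - 35 = -28)
j(o, N) = 1/(-28 + N)
j(735, √(82 - 342))/(-714595) = 1/(-28 + √(82 - 342)*(-714595)) = -1/714595/(-28 + √(-260)) = -1/714595/(-28 + 2*I*√65) = -1/(714595*(-28 + 2*I*√65))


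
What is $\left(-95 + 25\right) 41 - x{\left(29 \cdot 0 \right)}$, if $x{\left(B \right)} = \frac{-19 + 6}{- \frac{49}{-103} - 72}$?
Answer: $- \frac{21144629}{7367} \approx -2870.2$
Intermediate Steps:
$x{\left(B \right)} = \frac{1339}{7367}$ ($x{\left(B \right)} = - \frac{13}{\left(-49\right) \left(- \frac{1}{103}\right) - 72} = - \frac{13}{\frac{49}{103} - 72} = - \frac{13}{- \frac{7367}{103}} = \left(-13\right) \left(- \frac{103}{7367}\right) = \frac{1339}{7367}$)
$\left(-95 + 25\right) 41 - x{\left(29 \cdot 0 \right)} = \left(-95 + 25\right) 41 - \frac{1339}{7367} = \left(-70\right) 41 - \frac{1339}{7367} = -2870 - \frac{1339}{7367} = - \frac{21144629}{7367}$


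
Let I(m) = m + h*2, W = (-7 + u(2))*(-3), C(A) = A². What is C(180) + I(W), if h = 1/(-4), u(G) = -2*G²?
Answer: 64889/2 ≈ 32445.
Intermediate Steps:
W = 45 (W = (-7 - 2*2²)*(-3) = (-7 - 2*4)*(-3) = (-7 - 8)*(-3) = -15*(-3) = 45)
h = -¼ ≈ -0.25000
I(m) = -½ + m (I(m) = m - ¼*2 = m - ½ = -½ + m)
C(180) + I(W) = 180² + (-½ + 45) = 32400 + 89/2 = 64889/2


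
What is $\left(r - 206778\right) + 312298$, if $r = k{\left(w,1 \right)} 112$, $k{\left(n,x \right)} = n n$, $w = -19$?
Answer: $145952$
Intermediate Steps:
$k{\left(n,x \right)} = n^{2}$
$r = 40432$ ($r = \left(-19\right)^{2} \cdot 112 = 361 \cdot 112 = 40432$)
$\left(r - 206778\right) + 312298 = \left(40432 - 206778\right) + 312298 = -166346 + 312298 = 145952$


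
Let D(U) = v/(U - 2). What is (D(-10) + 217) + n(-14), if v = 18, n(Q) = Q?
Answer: 403/2 ≈ 201.50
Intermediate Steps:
D(U) = 18/(-2 + U) (D(U) = 18/(U - 2) = 18/(-2 + U))
(D(-10) + 217) + n(-14) = (18/(-2 - 10) + 217) - 14 = (18/(-12) + 217) - 14 = (18*(-1/12) + 217) - 14 = (-3/2 + 217) - 14 = 431/2 - 14 = 403/2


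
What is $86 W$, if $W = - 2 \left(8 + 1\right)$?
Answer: $-1548$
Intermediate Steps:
$W = -18$ ($W = \left(-2\right) 9 = -18$)
$86 W = 86 \left(-18\right) = -1548$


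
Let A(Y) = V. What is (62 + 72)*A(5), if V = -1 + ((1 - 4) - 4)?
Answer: -1072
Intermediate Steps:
V = -8 (V = -1 + (-3 - 4) = -1 - 7 = -8)
A(Y) = -8
(62 + 72)*A(5) = (62 + 72)*(-8) = 134*(-8) = -1072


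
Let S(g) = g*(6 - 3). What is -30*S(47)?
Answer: -4230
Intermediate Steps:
S(g) = 3*g (S(g) = g*3 = 3*g)
-30*S(47) = -90*47 = -30*141 = -4230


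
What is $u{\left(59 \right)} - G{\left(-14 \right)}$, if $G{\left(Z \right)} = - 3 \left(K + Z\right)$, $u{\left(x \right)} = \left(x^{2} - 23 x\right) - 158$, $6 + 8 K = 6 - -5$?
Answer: $\frac{15407}{8} \approx 1925.9$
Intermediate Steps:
$K = \frac{5}{8}$ ($K = - \frac{3}{4} + \frac{6 - -5}{8} = - \frac{3}{4} + \frac{6 + 5}{8} = - \frac{3}{4} + \frac{1}{8} \cdot 11 = - \frac{3}{4} + \frac{11}{8} = \frac{5}{8} \approx 0.625$)
$u{\left(x \right)} = -158 + x^{2} - 23 x$
$G{\left(Z \right)} = - \frac{15}{8} - 3 Z$ ($G{\left(Z \right)} = - 3 \left(\frac{5}{8} + Z\right) = - \frac{15}{8} - 3 Z$)
$u{\left(59 \right)} - G{\left(-14 \right)} = \left(-158 + 59^{2} - 1357\right) - \left(- \frac{15}{8} - -42\right) = \left(-158 + 3481 - 1357\right) - \left(- \frac{15}{8} + 42\right) = 1966 - \frac{321}{8} = \frac{15407}{8}$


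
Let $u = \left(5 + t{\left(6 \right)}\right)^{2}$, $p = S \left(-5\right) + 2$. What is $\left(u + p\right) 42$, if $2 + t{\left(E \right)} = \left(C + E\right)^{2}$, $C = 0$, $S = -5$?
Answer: $65016$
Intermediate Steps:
$p = 27$ ($p = \left(-5\right) \left(-5\right) + 2 = 25 + 2 = 27$)
$t{\left(E \right)} = -2 + E^{2}$ ($t{\left(E \right)} = -2 + \left(0 + E\right)^{2} = -2 + E^{2}$)
$u = 1521$ ($u = \left(5 - \left(2 - 6^{2}\right)\right)^{2} = \left(5 + \left(-2 + 36\right)\right)^{2} = \left(5 + 34\right)^{2} = 39^{2} = 1521$)
$\left(u + p\right) 42 = \left(1521 + 27\right) 42 = 1548 \cdot 42 = 65016$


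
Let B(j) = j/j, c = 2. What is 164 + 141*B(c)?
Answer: 305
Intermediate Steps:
B(j) = 1
164 + 141*B(c) = 164 + 141*1 = 164 + 141 = 305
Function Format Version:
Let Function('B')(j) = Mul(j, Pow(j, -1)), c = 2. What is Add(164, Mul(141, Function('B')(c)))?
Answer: 305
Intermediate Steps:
Function('B')(j) = 1
Add(164, Mul(141, Function('B')(c))) = Add(164, Mul(141, 1)) = Add(164, 141) = 305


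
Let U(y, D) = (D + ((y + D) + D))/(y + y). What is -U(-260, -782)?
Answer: -1303/260 ≈ -5.0115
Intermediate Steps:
U(y, D) = (y + 3*D)/(2*y) (U(y, D) = (D + ((D + y) + D))/((2*y)) = (D + (y + 2*D))*(1/(2*y)) = (y + 3*D)*(1/(2*y)) = (y + 3*D)/(2*y))
-U(-260, -782) = -(-260 + 3*(-782))/(2*(-260)) = -(-1)*(-260 - 2346)/(2*260) = -(-1)*(-2606)/(2*260) = -1*1303/260 = -1303/260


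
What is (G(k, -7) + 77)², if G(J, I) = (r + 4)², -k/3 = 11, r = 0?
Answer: 8649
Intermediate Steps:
k = -33 (k = -3*11 = -33)
G(J, I) = 16 (G(J, I) = (0 + 4)² = 4² = 16)
(G(k, -7) + 77)² = (16 + 77)² = 93² = 8649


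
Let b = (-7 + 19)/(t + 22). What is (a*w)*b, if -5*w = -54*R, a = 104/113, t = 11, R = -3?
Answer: -67392/6215 ≈ -10.843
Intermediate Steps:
a = 104/113 (a = 104*(1/113) = 104/113 ≈ 0.92035)
b = 4/11 (b = (-7 + 19)/(11 + 22) = 12/33 = 12*(1/33) = 4/11 ≈ 0.36364)
w = -162/5 (w = -(-54)*(-3)/5 = -⅕*162 = -162/5 ≈ -32.400)
(a*w)*b = ((104/113)*(-162/5))*(4/11) = -16848/565*4/11 = -67392/6215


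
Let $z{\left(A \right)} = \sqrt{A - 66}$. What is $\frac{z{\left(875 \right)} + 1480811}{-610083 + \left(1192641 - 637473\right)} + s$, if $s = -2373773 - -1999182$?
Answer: $- \frac{20572145576}{54915} - \frac{\sqrt{809}}{54915} \approx -3.7462 \cdot 10^{5}$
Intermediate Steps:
$z{\left(A \right)} = \sqrt{-66 + A}$
$s = -374591$ ($s = -2373773 + 1999182 = -374591$)
$\frac{z{\left(875 \right)} + 1480811}{-610083 + \left(1192641 - 637473\right)} + s = \frac{\sqrt{-66 + 875} + 1480811}{-610083 + \left(1192641 - 637473\right)} - 374591 = \frac{\sqrt{809} + 1480811}{-610083 + 555168} - 374591 = \frac{1480811 + \sqrt{809}}{-54915} - 374591 = \left(1480811 + \sqrt{809}\right) \left(- \frac{1}{54915}\right) - 374591 = \left(- \frac{1480811}{54915} - \frac{\sqrt{809}}{54915}\right) - 374591 = - \frac{20572145576}{54915} - \frac{\sqrt{809}}{54915}$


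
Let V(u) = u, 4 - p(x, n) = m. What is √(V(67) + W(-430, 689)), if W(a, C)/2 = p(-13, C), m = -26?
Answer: √127 ≈ 11.269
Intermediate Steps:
p(x, n) = 30 (p(x, n) = 4 - 1*(-26) = 4 + 26 = 30)
W(a, C) = 60 (W(a, C) = 2*30 = 60)
√(V(67) + W(-430, 689)) = √(67 + 60) = √127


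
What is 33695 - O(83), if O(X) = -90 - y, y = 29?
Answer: 33814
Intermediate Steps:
O(X) = -119 (O(X) = -90 - 1*29 = -90 - 29 = -119)
33695 - O(83) = 33695 - 1*(-119) = 33695 + 119 = 33814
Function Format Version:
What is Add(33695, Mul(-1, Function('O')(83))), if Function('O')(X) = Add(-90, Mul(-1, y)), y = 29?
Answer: 33814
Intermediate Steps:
Function('O')(X) = -119 (Function('O')(X) = Add(-90, Mul(-1, 29)) = Add(-90, -29) = -119)
Add(33695, Mul(-1, Function('O')(83))) = Add(33695, Mul(-1, -119)) = Add(33695, 119) = 33814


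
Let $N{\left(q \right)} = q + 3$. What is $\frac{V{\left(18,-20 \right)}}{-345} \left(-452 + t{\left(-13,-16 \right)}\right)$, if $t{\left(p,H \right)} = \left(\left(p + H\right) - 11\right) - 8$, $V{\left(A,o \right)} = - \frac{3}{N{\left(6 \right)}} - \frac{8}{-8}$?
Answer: $\frac{200}{207} \approx 0.96618$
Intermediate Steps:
$N{\left(q \right)} = 3 + q$
$V{\left(A,o \right)} = \frac{2}{3}$ ($V{\left(A,o \right)} = - \frac{3}{3 + 6} - \frac{8}{-8} = - \frac{3}{9} - -1 = \left(-3\right) \frac{1}{9} + 1 = - \frac{1}{3} + 1 = \frac{2}{3}$)
$t{\left(p,H \right)} = -19 + H + p$ ($t{\left(p,H \right)} = \left(\left(H + p\right) - 11\right) - 8 = \left(-11 + H + p\right) - 8 = -19 + H + p$)
$\frac{V{\left(18,-20 \right)}}{-345} \left(-452 + t{\left(-13,-16 \right)}\right) = \frac{2}{3 \left(-345\right)} \left(-452 - 48\right) = \frac{2}{3} \left(- \frac{1}{345}\right) \left(-452 - 48\right) = \left(- \frac{2}{1035}\right) \left(-500\right) = \frac{200}{207}$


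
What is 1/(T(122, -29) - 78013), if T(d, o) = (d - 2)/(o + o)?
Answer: -29/2262437 ≈ -1.2818e-5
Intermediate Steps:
T(d, o) = (-2 + d)/(2*o) (T(d, o) = (-2 + d)/((2*o)) = (-2 + d)*(1/(2*o)) = (-2 + d)/(2*o))
1/(T(122, -29) - 78013) = 1/((½)*(-2 + 122)/(-29) - 78013) = 1/((½)*(-1/29)*120 - 78013) = 1/(-60/29 - 78013) = 1/(-2262437/29) = -29/2262437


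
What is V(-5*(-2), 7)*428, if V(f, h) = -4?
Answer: -1712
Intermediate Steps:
V(-5*(-2), 7)*428 = -4*428 = -1712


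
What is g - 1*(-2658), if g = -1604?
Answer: 1054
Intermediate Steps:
g - 1*(-2658) = -1604 - 1*(-2658) = -1604 + 2658 = 1054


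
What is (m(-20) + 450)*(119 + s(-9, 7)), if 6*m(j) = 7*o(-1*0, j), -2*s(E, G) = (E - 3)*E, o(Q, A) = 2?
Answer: 88205/3 ≈ 29402.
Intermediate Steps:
s(E, G) = -E*(-3 + E)/2 (s(E, G) = -(E - 3)*E/2 = -(-3 + E)*E/2 = -E*(-3 + E)/2)
m(j) = 7/3 (m(j) = (7*2)/6 = (1/6)*14 = 7/3)
(m(-20) + 450)*(119 + s(-9, 7)) = (7/3 + 450)*(119 + (1/2)*(-9)*(3 - 1*(-9))) = 1357*(119 + (1/2)*(-9)*(3 + 9))/3 = 1357*(119 + (1/2)*(-9)*12)/3 = 1357*(119 - 54)/3 = (1357/3)*65 = 88205/3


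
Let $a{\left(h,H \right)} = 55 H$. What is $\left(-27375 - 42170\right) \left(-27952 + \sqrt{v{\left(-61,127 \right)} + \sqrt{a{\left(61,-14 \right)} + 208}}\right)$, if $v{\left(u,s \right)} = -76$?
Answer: $1943921840 - 69545 \sqrt{-76 + i \sqrt{562}} \approx 1.9438 \cdot 10^{9} - 6.1344 \cdot 10^{5} i$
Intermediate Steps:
$\left(-27375 - 42170\right) \left(-27952 + \sqrt{v{\left(-61,127 \right)} + \sqrt{a{\left(61,-14 \right)} + 208}}\right) = \left(-27375 - 42170\right) \left(-27952 + \sqrt{-76 + \sqrt{55 \left(-14\right) + 208}}\right) = - 69545 \left(-27952 + \sqrt{-76 + \sqrt{-770 + 208}}\right) = - 69545 \left(-27952 + \sqrt{-76 + \sqrt{-562}}\right) = - 69545 \left(-27952 + \sqrt{-76 + i \sqrt{562}}\right) = 1943921840 - 69545 \sqrt{-76 + i \sqrt{562}}$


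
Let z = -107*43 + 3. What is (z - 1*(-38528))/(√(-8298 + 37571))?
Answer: 33930*√29273/29273 ≈ 198.31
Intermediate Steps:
z = -4598 (z = -4601 + 3 = -4598)
(z - 1*(-38528))/(√(-8298 + 37571)) = (-4598 - 1*(-38528))/(√(-8298 + 37571)) = (-4598 + 38528)/(√29273) = 33930*(√29273/29273) = 33930*√29273/29273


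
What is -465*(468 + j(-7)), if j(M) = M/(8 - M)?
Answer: -217403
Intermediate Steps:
-465*(468 + j(-7)) = -465*(468 - 1*(-7)/(-8 - 7)) = -465*(468 - 1*(-7)/(-15)) = -465*(468 - 1*(-7)*(-1/15)) = -465*(468 - 7/15) = -465*7013/15 = -217403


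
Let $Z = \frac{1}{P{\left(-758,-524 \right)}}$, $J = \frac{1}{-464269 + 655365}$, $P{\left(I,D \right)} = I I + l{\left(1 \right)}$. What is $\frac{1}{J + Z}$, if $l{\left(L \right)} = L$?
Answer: $\frac{109797073240}{765661} \approx 1.434 \cdot 10^{5}$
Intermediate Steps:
$P{\left(I,D \right)} = 1 + I^{2}$ ($P{\left(I,D \right)} = I I + 1 = I^{2} + 1 = 1 + I^{2}$)
$J = \frac{1}{191096} \approx 5.233 \cdot 10^{-6}$
$Z = \frac{1}{574565}$ ($Z = \frac{1}{1 + \left(-758\right)^{2}} = \frac{1}{1 + 574564} = \frac{1}{574565} \approx 1.7404 \cdot 10^{-6}$)
$\frac{1}{J + Z} = \frac{1}{\frac{1}{191096} + \frac{1}{574565}} = \frac{1}{\frac{765661}{109797073240}} = \frac{109797073240}{765661}$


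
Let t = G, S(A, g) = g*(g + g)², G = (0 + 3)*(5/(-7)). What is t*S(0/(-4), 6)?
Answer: -12960/7 ≈ -1851.4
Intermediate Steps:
G = -15/7 (G = 3*(5*(-⅐)) = 3*(-5/7) = -15/7 ≈ -2.1429)
S(A, g) = 4*g³ (S(A, g) = g*(2*g)² = g*(4*g²) = 4*g³)
t = -15/7 ≈ -2.1429
t*S(0/(-4), 6) = -60*6³/7 = -60*216/7 = -15/7*864 = -12960/7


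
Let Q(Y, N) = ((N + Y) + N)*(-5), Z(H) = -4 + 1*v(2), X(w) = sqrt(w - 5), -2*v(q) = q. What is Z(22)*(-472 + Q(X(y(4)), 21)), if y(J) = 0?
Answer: 3410 + 25*I*sqrt(5) ≈ 3410.0 + 55.902*I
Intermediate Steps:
v(q) = -q/2
X(w) = sqrt(-5 + w)
Z(H) = -5 (Z(H) = -4 + 1*(-1/2*2) = -4 + 1*(-1) = -4 - 1 = -5)
Q(Y, N) = -10*N - 5*Y (Q(Y, N) = (Y + 2*N)*(-5) = -10*N - 5*Y)
Z(22)*(-472 + Q(X(y(4)), 21)) = -5*(-472 + (-10*21 - 5*sqrt(-5 + 0))) = -5*(-472 + (-210 - 5*I*sqrt(5))) = -5*(-682 - 5*I*sqrt(5)) = 3410 + 25*I*sqrt(5)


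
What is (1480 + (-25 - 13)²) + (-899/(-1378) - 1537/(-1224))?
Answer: 2467523645/843336 ≈ 2925.9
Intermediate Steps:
(1480 + (-25 - 13)²) + (-899/(-1378) - 1537/(-1224)) = (1480 + (-38)²) + (-899*(-1/1378) - 1537*(-1/1224)) = (1480 + 1444) + (899/1378 + 1537/1224) = 2924 + 1609181/843336 = 2467523645/843336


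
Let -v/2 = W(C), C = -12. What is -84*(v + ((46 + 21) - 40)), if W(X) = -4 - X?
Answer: -924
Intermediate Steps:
v = -16 (v = -2*(-4 - 1*(-12)) = -2*(-4 + 12) = -2*8 = -16)
-84*(v + ((46 + 21) - 40)) = -84*(-16 + ((46 + 21) - 40)) = -84*(-16 + (67 - 40)) = -84*(-16 + 27) = -84*11 = -924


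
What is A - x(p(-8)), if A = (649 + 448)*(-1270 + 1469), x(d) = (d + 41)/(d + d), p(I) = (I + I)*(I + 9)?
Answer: 6985721/32 ≈ 2.1830e+5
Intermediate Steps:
p(I) = 2*I*(9 + I) (p(I) = (2*I)*(9 + I) = 2*I*(9 + I))
x(d) = (41 + d)/(2*d) (x(d) = (41 + d)/((2*d)) = (41 + d)*(1/(2*d)) = (41 + d)/(2*d))
A = 218303 (A = 1097*199 = 218303)
A - x(p(-8)) = 218303 - (41 + 2*(-8)*(9 - 8))/(2*(2*(-8)*(9 - 8))) = 218303 - (41 + 2*(-8)*1)/(2*(2*(-8)*1)) = 218303 - (41 - 16)/(2*(-16)) = 218303 - (-1)*25/(2*16) = 218303 - 1*(-25/32) = 218303 + 25/32 = 6985721/32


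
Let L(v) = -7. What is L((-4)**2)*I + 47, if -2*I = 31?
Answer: 311/2 ≈ 155.50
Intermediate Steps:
I = -31/2 (I = -1/2*31 = -31/2 ≈ -15.500)
L((-4)**2)*I + 47 = -7*(-31/2) + 47 = 217/2 + 47 = 311/2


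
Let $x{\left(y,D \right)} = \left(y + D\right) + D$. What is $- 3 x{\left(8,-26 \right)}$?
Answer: $132$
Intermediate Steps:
$x{\left(y,D \right)} = y + 2 D$ ($x{\left(y,D \right)} = \left(D + y\right) + D = y + 2 D$)
$- 3 x{\left(8,-26 \right)} = - 3 \left(8 + 2 \left(-26\right)\right) = - 3 \left(8 - 52\right) = \left(-3\right) \left(-44\right) = 132$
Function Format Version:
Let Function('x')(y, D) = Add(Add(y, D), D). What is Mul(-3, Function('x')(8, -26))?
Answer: 132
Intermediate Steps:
Function('x')(y, D) = Add(y, Mul(2, D)) (Function('x')(y, D) = Add(Add(D, y), D) = Add(y, Mul(2, D)))
Mul(-3, Function('x')(8, -26)) = Mul(-3, Add(8, Mul(2, -26))) = Mul(-3, Add(8, -52)) = Mul(-3, -44) = 132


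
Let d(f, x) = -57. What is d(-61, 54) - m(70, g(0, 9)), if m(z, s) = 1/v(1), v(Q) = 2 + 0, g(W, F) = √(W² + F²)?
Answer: -115/2 ≈ -57.500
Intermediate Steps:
g(W, F) = √(F² + W²)
v(Q) = 2
m(z, s) = ½ (m(z, s) = 1/2 = ½)
d(-61, 54) - m(70, g(0, 9)) = -57 - 1*½ = -57 - ½ = -115/2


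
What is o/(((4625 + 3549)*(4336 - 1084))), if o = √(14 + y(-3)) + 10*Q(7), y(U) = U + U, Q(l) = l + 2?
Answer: 15/4430308 + √2/13290924 ≈ 3.4922e-6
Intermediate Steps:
Q(l) = 2 + l
y(U) = 2*U
o = 90 + 2*√2 (o = √(14 + 2*(-3)) + 10*(2 + 7) = √(14 - 6) + 10*9 = √8 + 90 = 2*√2 + 90 = 90 + 2*√2 ≈ 92.828)
o/(((4625 + 3549)*(4336 - 1084))) = (90 + 2*√2)/(((4625 + 3549)*(4336 - 1084))) = (90 + 2*√2)/((8174*3252)) = (90 + 2*√2)/26581848 = (90 + 2*√2)*(1/26581848) = 15/4430308 + √2/13290924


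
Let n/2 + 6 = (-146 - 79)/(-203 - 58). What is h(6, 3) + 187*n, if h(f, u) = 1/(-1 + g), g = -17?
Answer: -1003097/522 ≈ -1921.6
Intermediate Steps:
n = -298/29 (n = -12 + 2*((-146 - 79)/(-203 - 58)) = -12 + 2*(-225/(-261)) = -12 + 2*(-225*(-1/261)) = -12 + 2*(25/29) = -12 + 50/29 = -298/29 ≈ -10.276)
h(f, u) = -1/18 (h(f, u) = 1/(-1 - 17) = 1/(-18) = -1/18)
h(6, 3) + 187*n = -1/18 + 187*(-298/29) = -1/18 - 55726/29 = -1003097/522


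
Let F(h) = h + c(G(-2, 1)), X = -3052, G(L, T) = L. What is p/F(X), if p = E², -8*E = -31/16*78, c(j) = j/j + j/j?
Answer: -1461681/12492800 ≈ -0.11700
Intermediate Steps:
c(j) = 2 (c(j) = 1 + 1 = 2)
F(h) = 2 + h (F(h) = h + 2 = 2 + h)
E = 1209/64 (E = -(-31/16)*78/8 = -(-31*1/16)*78/8 = -(-31)*78/128 = -⅛*(-1209/8) = 1209/64 ≈ 18.891)
p = 1461681/4096 (p = (1209/64)² = 1461681/4096 ≈ 356.86)
p/F(X) = 1461681/(4096*(2 - 3052)) = (1461681/4096)/(-3050) = (1461681/4096)*(-1/3050) = -1461681/12492800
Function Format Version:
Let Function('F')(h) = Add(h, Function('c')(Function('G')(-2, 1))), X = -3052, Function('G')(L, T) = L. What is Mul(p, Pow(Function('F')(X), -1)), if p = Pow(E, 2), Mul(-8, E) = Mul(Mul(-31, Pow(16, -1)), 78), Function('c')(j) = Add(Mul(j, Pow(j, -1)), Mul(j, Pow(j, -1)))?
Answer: Rational(-1461681, 12492800) ≈ -0.11700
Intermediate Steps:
Function('c')(j) = 2 (Function('c')(j) = Add(1, 1) = 2)
Function('F')(h) = Add(2, h) (Function('F')(h) = Add(h, 2) = Add(2, h))
E = Rational(1209, 64) (E = Mul(Rational(-1, 8), Mul(Mul(-31, Pow(16, -1)), 78)) = Mul(Rational(-1, 8), Mul(Mul(-31, Rational(1, 16)), 78)) = Mul(Rational(-1, 8), Mul(Rational(-31, 16), 78)) = Mul(Rational(-1, 8), Rational(-1209, 8)) = Rational(1209, 64) ≈ 18.891)
p = Rational(1461681, 4096) (p = Pow(Rational(1209, 64), 2) = Rational(1461681, 4096) ≈ 356.86)
Mul(p, Pow(Function('F')(X), -1)) = Mul(Rational(1461681, 4096), Pow(Add(2, -3052), -1)) = Mul(Rational(1461681, 4096), Pow(-3050, -1)) = Mul(Rational(1461681, 4096), Rational(-1, 3050)) = Rational(-1461681, 12492800)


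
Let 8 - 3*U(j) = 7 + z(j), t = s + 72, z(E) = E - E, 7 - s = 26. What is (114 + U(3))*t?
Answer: 18179/3 ≈ 6059.7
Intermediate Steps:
s = -19 (s = 7 - 1*26 = 7 - 26 = -19)
z(E) = 0
t = 53 (t = -19 + 72 = 53)
U(j) = ⅓ (U(j) = 8/3 - (7 + 0)/3 = 8/3 - ⅓*7 = 8/3 - 7/3 = ⅓)
(114 + U(3))*t = (114 + ⅓)*53 = (343/3)*53 = 18179/3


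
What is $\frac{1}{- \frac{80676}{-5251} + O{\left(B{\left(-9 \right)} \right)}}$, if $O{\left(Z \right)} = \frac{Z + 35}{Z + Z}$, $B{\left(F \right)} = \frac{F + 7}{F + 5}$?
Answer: $\frac{10502}{534173} \approx 0.01966$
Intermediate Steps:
$B{\left(F \right)} = \frac{7 + F}{5 + F}$
$O{\left(Z \right)} = \frac{35 + Z}{2 Z}$
$\frac{1}{- \frac{80676}{-5251} + O{\left(B{\left(-9 \right)} \right)}} = \frac{1}{- \frac{80676}{-5251} + \frac{35 + \frac{7 - 9}{5 - 9}}{2 \frac{7 - 9}{5 - 9}}} = \frac{1}{\left(-80676\right) \left(- \frac{1}{5251}\right) + \frac{35 + \frac{1}{-4} \left(-2\right)}{2 \frac{1}{-4} \left(-2\right)}} = \frac{1}{\frac{80676}{5251} + \frac{35 - - \frac{1}{2}}{2 \left(\left(- \frac{1}{4}\right) \left(-2\right)\right)}} = \frac{1}{\frac{80676}{5251} + \frac{\frac{1}{\frac{1}{2}} \left(35 + \frac{1}{2}\right)}{2}} = \frac{1}{\frac{80676}{5251} + \frac{1}{2} \cdot 2 \cdot \frac{71}{2}} = \frac{1}{\frac{80676}{5251} + \frac{71}{2}} = \frac{1}{\frac{534173}{10502}} = \frac{10502}{534173}$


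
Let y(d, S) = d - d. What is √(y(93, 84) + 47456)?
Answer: 4*√2966 ≈ 217.84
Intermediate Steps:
y(d, S) = 0
√(y(93, 84) + 47456) = √(0 + 47456) = √47456 = 4*√2966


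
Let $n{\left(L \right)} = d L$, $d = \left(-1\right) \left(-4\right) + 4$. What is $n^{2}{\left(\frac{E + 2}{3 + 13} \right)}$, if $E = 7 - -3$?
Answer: $36$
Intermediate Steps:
$E = 10$ ($E = 7 + 3 = 10$)
$d = 8$ ($d = 4 + 4 = 8$)
$n{\left(L \right)} = 8 L$
$n^{2}{\left(\frac{E + 2}{3 + 13} \right)} = \left(8 \frac{10 + 2}{3 + 13}\right)^{2} = \left(8 \cdot \frac{12}{16}\right)^{2} = \left(8 \cdot 12 \cdot \frac{1}{16}\right)^{2} = \left(8 \cdot \frac{3}{4}\right)^{2} = 6^{2} = 36$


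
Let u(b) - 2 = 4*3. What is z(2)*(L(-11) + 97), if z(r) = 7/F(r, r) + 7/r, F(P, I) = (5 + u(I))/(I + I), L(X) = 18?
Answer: 21735/38 ≈ 571.97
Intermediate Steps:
u(b) = 14 (u(b) = 2 + 4*3 = 2 + 12 = 14)
F(P, I) = 19/(2*I) (F(P, I) = (5 + 14)/(I + I) = 19/((2*I)) = 19*(1/(2*I)) = 19/(2*I))
z(r) = 7/r + 14*r/19 (z(r) = 7/((19/(2*r))) + 7/r = 7*(2*r/19) + 7/r = 14*r/19 + 7/r = 7/r + 14*r/19)
z(2)*(L(-11) + 97) = (7/2 + (14/19)*2)*(18 + 97) = (7*(1/2) + 28/19)*115 = (7/2 + 28/19)*115 = (189/38)*115 = 21735/38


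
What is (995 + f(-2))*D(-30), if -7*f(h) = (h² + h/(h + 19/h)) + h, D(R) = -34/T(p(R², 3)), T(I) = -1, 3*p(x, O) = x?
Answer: 5444930/161 ≈ 33819.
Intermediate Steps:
p(x, O) = x/3
D(R) = 34 (D(R) = -34/(-1) = -34*(-1) = 34)
f(h) = -h/7 - h²/7 - h/(7*(h + 19/h)) (f(h) = -((h² + h/(h + 19/h)) + h)/7 = -(h + h² + h/(h + 19/h))/7 = -h/7 - h²/7 - h/(7*(h + 19/h)))
(995 + f(-2))*D(-30) = (995 - 1*(-2)*(19 + (-2)² + (-2)³ + 20*(-2))/(133 + 7*(-2)²))*34 = (995 - 1*(-2)*(19 + 4 - 8 - 40)/(133 + 7*4))*34 = (995 - 1*(-2)*(-25)/(133 + 28))*34 = (995 - 1*(-2)*(-25)/161)*34 = (995 - 1*(-2)*1/161*(-25))*34 = (995 - 50/161)*34 = (160145/161)*34 = 5444930/161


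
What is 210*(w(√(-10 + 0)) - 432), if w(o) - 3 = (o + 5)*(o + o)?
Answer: -94290 + 2100*I*√10 ≈ -94290.0 + 6640.8*I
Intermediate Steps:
w(o) = 3 + 2*o*(5 + o) (w(o) = 3 + (o + 5)*(o + o) = 3 + (5 + o)*(2*o) = 3 + 2*o*(5 + o))
210*(w(√(-10 + 0)) - 432) = 210*((3 + 2*(√(-10 + 0))² + 10*√(-10 + 0)) - 432) = 210*((3 + 2*(√(-10))² + 10*√(-10)) - 432) = 210*((3 + 2*(I*√10)² + 10*(I*√10)) - 432) = 210*((3 + 2*(-10) + 10*I*√10) - 432) = 210*((3 - 20 + 10*I*√10) - 432) = 210*((-17 + 10*I*√10) - 432) = 210*(-449 + 10*I*√10) = -94290 + 2100*I*√10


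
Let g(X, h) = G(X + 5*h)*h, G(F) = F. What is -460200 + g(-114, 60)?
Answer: -449040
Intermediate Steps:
g(X, h) = h*(X + 5*h) (g(X, h) = (X + 5*h)*h = h*(X + 5*h))
-460200 + g(-114, 60) = -460200 + 60*(-114 + 5*60) = -460200 + 60*(-114 + 300) = -460200 + 60*186 = -460200 + 11160 = -449040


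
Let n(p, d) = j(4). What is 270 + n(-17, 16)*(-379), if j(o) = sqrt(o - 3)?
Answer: -109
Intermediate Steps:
j(o) = sqrt(-3 + o)
n(p, d) = 1 (n(p, d) = sqrt(-3 + 4) = sqrt(1) = 1)
270 + n(-17, 16)*(-379) = 270 + 1*(-379) = 270 - 379 = -109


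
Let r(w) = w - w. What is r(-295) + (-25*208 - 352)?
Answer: -5552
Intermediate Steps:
r(w) = 0
r(-295) + (-25*208 - 352) = 0 + (-25*208 - 352) = 0 + (-5200 - 352) = 0 - 5552 = -5552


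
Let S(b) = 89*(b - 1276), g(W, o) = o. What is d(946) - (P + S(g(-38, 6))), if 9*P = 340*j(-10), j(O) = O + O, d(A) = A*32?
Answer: 1296518/9 ≈ 1.4406e+5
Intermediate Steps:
d(A) = 32*A
S(b) = -113564 + 89*b (S(b) = 89*(-1276 + b) = -113564 + 89*b)
j(O) = 2*O
P = -6800/9 (P = (340*(2*(-10)))/9 = (340*(-20))/9 = (⅑)*(-6800) = -6800/9 ≈ -755.56)
d(946) - (P + S(g(-38, 6))) = 32*946 - (-6800/9 + (-113564 + 89*6)) = 30272 - (-6800/9 + (-113564 + 534)) = 30272 - (-6800/9 - 113030) = 30272 - 1*(-1024070/9) = 30272 + 1024070/9 = 1296518/9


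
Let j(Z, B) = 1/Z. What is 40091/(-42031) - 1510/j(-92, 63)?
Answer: 5838906429/42031 ≈ 1.3892e+5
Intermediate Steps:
40091/(-42031) - 1510/j(-92, 63) = 40091/(-42031) - 1510/(1/(-92)) = 40091*(-1/42031) - 1510/(-1/92) = -40091/42031 - 1510*(-92) = -40091/42031 + 138920 = 5838906429/42031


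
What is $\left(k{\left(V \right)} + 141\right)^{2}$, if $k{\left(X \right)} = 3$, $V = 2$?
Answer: $20736$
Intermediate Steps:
$\left(k{\left(V \right)} + 141\right)^{2} = \left(3 + 141\right)^{2} = 144^{2} = 20736$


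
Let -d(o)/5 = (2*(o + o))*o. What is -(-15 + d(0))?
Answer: 15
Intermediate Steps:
d(o) = -20*o² (d(o) = -5*2*(o + o)*o = -5*2*(2*o)*o = -5*4*o*o = -20*o²)
-(-15 + d(0)) = -(-15 - 20*0²) = -(-15 - 20*0) = -(-15 + 0) = -1*(-15) = 15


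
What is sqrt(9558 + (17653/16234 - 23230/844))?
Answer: 2*sqrt(6989726238798405)/1712687 ≈ 97.630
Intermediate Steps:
sqrt(9558 + (17653/16234 - 23230/844)) = sqrt(9558 + (17653*(1/16234) - 23230*1/844)) = sqrt(9558 + (17653/16234 - 11615/422)) = sqrt(9558 - 45277086/1712687) = sqrt(16324585260/1712687) = 2*sqrt(6989726238798405)/1712687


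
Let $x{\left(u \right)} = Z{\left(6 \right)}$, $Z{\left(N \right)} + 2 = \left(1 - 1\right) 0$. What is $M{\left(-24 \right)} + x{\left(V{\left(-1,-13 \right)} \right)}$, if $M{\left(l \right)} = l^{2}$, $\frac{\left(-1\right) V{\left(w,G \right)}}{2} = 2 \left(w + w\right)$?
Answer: $574$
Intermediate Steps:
$Z{\left(N \right)} = -2$ ($Z{\left(N \right)} = -2 + \left(1 - 1\right) 0 = -2 + 0 \cdot 0 = -2 + 0 = -2$)
$V{\left(w,G \right)} = - 8 w$ ($V{\left(w,G \right)} = - 2 \cdot 2 \left(w + w\right) = - 2 \cdot 2 \cdot 2 w = - 2 \cdot 4 w = - 8 w$)
$x{\left(u \right)} = -2$
$M{\left(-24 \right)} + x{\left(V{\left(-1,-13 \right)} \right)} = \left(-24\right)^{2} - 2 = 576 - 2 = 574$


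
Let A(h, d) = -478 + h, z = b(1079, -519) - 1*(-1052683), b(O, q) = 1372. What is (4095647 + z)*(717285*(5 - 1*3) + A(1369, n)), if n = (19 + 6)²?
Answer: 7392196382622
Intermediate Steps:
n = 625 (n = 25² = 625)
z = 1054055 (z = 1372 - 1*(-1052683) = 1372 + 1052683 = 1054055)
(4095647 + z)*(717285*(5 - 1*3) + A(1369, n)) = (4095647 + 1054055)*(717285*(5 - 1*3) + (-478 + 1369)) = 5149702*(717285*(5 - 3) + 891) = 5149702*(717285*2 + 891) = 5149702*(1434570 + 891) = 5149702*1435461 = 7392196382622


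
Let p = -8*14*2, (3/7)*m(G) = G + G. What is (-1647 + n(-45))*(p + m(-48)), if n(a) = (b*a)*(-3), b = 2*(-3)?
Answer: 1100736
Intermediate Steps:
b = -6
m(G) = 14*G/3 (m(G) = 7*(G + G)/3 = 7*(2*G)/3 = 14*G/3)
n(a) = 18*a (n(a) = -6*a*(-3) = 18*a)
p = -224 (p = -112*2 = -224)
(-1647 + n(-45))*(p + m(-48)) = (-1647 + 18*(-45))*(-224 + (14/3)*(-48)) = (-1647 - 810)*(-224 - 224) = -2457*(-448) = 1100736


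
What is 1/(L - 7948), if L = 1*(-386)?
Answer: -1/8334 ≈ -0.00011999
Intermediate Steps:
L = -386
1/(L - 7948) = 1/(-386 - 7948) = 1/(-8334) = -1/8334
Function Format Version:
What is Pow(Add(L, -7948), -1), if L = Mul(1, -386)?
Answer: Rational(-1, 8334) ≈ -0.00011999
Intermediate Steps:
L = -386
Pow(Add(L, -7948), -1) = Pow(Add(-386, -7948), -1) = Pow(-8334, -1) = Rational(-1, 8334)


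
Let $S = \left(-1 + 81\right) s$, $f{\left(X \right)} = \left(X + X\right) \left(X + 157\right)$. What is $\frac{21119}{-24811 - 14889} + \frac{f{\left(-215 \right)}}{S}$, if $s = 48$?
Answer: $\frac{11362763}{1905600} \approx 5.9628$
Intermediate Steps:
$f{\left(X \right)} = 2 X \left(157 + X\right)$
$S = 3840$ ($S = \left(-1 + 81\right) 48 = 80 \cdot 48 = 3840$)
$\frac{21119}{-24811 - 14889} + \frac{f{\left(-215 \right)}}{S} = \frac{21119}{-24811 - 14889} + \frac{2 \left(-215\right) \left(157 - 215\right)}{3840} = \frac{21119}{-24811 - 14889} + 2 \left(-215\right) \left(-58\right) \frac{1}{3840} = \frac{21119}{-39700} + 24940 \cdot \frac{1}{3840} = 21119 \left(- \frac{1}{39700}\right) + \frac{1247}{192} = - \frac{21119}{39700} + \frac{1247}{192} = \frac{11362763}{1905600}$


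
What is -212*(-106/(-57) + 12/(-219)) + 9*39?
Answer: -131609/4161 ≈ -31.629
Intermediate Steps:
-212*(-106/(-57) + 12/(-219)) + 9*39 = -212*(-106*(-1/57) + 12*(-1/219)) + 351 = -212*(106/57 - 4/73) + 351 = -212*7510/4161 + 351 = -1592120/4161 + 351 = -131609/4161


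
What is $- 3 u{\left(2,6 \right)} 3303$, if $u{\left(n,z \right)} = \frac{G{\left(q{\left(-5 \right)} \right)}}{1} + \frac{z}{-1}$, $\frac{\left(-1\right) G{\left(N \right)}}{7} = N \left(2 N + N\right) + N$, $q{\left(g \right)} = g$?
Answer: $4914864$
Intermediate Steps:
$G{\left(N \right)} = - 21 N^{2} - 7 N$ ($G{\left(N \right)} = - 7 \left(N \left(2 N + N\right) + N\right) = - 7 \left(N 3 N + N\right) = - 7 \left(3 N^{2} + N\right) = - 7 \left(N + 3 N^{2}\right) = - 21 N^{2} - 7 N$)
$u{\left(n,z \right)} = -490 - z$ ($u{\left(n,z \right)} = \frac{\left(-7\right) \left(-5\right) \left(1 + 3 \left(-5\right)\right)}{1} + \frac{z}{-1} = \left(-7\right) \left(-5\right) \left(1 - 15\right) 1 + z \left(-1\right) = \left(-7\right) \left(-5\right) \left(-14\right) 1 - z = \left(-490\right) 1 - z = -490 - z$)
$- 3 u{\left(2,6 \right)} 3303 = - 3 \left(-490 - 6\right) 3303 = \left(-3\right) \left(-496\right) 3303 = 1488 \cdot 3303 = 4914864$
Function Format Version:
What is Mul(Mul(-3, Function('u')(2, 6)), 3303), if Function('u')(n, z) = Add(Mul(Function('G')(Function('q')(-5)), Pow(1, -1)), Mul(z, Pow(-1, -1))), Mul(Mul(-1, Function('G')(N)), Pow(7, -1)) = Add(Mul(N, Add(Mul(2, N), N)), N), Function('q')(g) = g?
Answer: 4914864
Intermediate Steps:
Function('G')(N) = Add(Mul(-21, Pow(N, 2)), Mul(-7, N)) (Function('G')(N) = Mul(-7, Add(Mul(N, Add(Mul(2, N), N)), N)) = Mul(-7, Add(Mul(N, Mul(3, N)), N)) = Mul(-7, Add(Mul(3, Pow(N, 2)), N)) = Mul(-7, Add(N, Mul(3, Pow(N, 2)))) = Add(Mul(-21, Pow(N, 2)), Mul(-7, N)))
Function('u')(n, z) = Add(-490, Mul(-1, z)) (Function('u')(n, z) = Add(Mul(Mul(-7, -5, Add(1, Mul(3, -5))), Pow(1, -1)), Mul(z, Pow(-1, -1))) = Add(Mul(Mul(-7, -5, Add(1, -15)), 1), Mul(z, -1)) = Add(Mul(Mul(-7, -5, -14), 1), Mul(-1, z)) = Add(Mul(-490, 1), Mul(-1, z)) = Add(-490, Mul(-1, z)))
Mul(Mul(-3, Function('u')(2, 6)), 3303) = Mul(Mul(-3, Add(-490, Mul(-1, 6))), 3303) = Mul(Mul(-3, Add(-490, -6)), 3303) = Mul(Mul(-3, -496), 3303) = Mul(1488, 3303) = 4914864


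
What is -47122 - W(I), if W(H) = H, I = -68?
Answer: -47054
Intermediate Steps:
-47122 - W(I) = -47122 - 1*(-68) = -47122 + 68 = -47054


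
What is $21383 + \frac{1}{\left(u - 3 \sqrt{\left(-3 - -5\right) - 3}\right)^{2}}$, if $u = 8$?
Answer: $\frac{113950062}{5329} + \frac{48 i}{5329} \approx 21383.0 + 0.0090073 i$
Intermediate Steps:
$21383 + \frac{1}{\left(u - 3 \sqrt{\left(-3 - -5\right) - 3}\right)^{2}} = 21383 + \frac{1}{\left(8 - 3 \sqrt{\left(-3 - -5\right) - 3}\right)^{2}} = 21383 + \frac{1}{\left(8 - 3 \sqrt{\left(-3 + 5\right) - 3}\right)^{2}} = 21383 + \frac{1}{\left(8 - 3 \sqrt{2 - 3}\right)^{2}} = 21383 + \frac{1}{\left(8 - 3 \sqrt{-1}\right)^{2}} = 21383 + \frac{1}{\left(8 - 3 i\right)^{2}}$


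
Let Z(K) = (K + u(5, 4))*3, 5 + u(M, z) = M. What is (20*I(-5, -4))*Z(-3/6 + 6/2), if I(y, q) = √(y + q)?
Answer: 450*I ≈ 450.0*I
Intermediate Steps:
u(M, z) = -5 + M
I(y, q) = √(q + y)
Z(K) = 3*K (Z(K) = (K + (-5 + 5))*3 = (K + 0)*3 = K*3 = 3*K)
(20*I(-5, -4))*Z(-3/6 + 6/2) = (20*√(-4 - 5))*(3*(-3/6 + 6/2)) = (20*√(-9))*(3*(-3*⅙ + 6*(½))) = (20*(3*I))*(3*(-½ + 3)) = (60*I)*(3*(5/2)) = (60*I)*(15/2) = 450*I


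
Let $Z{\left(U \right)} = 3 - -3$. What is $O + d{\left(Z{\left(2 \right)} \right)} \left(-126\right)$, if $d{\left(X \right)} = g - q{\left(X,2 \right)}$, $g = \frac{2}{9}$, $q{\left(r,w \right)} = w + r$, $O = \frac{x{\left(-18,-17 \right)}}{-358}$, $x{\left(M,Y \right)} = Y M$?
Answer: $\frac{175267}{179} \approx 979.15$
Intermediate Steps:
$Z{\left(U \right)} = 6$ ($Z{\left(U \right)} = 3 + 3 = 6$)
$x{\left(M,Y \right)} = M Y$
$O = - \frac{153}{179}$ ($O = \frac{\left(-18\right) \left(-17\right)}{-358} = 306 \left(- \frac{1}{358}\right) = - \frac{153}{179} \approx -0.85475$)
$q{\left(r,w \right)} = r + w$
$g = \frac{2}{9}$ ($g = 2 \cdot \frac{1}{9} = \frac{2}{9} \approx 0.22222$)
$d{\left(X \right)} = - \frac{16}{9} - X$ ($d{\left(X \right)} = \frac{2}{9} - \left(X + 2\right) = \frac{2}{9} - \left(2 + X\right) = - \frac{16}{9} - X$)
$O + d{\left(Z{\left(2 \right)} \right)} \left(-126\right) = - \frac{153}{179} + \left(- \frac{16}{9} - 6\right) \left(-126\right) = - \frac{153}{179} - -980 = - \frac{153}{179} + 980 = \frac{175267}{179}$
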